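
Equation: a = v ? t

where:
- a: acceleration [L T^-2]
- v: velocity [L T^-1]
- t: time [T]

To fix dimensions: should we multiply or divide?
division (÷): a = v ÷ t

a [L T^-2]; v [L T^-1]; t [T].
v × t → [L] ✗
v ÷ t → [L T^-2] ✓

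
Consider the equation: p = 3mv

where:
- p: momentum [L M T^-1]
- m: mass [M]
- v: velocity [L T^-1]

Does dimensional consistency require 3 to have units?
No

p has dimensions [L M T^-1] and mv already has dimensions [L M T^-1], so the equation balances without 3 contributing any dimensions. 3 is a pure (dimensionless) number; changing or removing it would not affect dimensional consistency.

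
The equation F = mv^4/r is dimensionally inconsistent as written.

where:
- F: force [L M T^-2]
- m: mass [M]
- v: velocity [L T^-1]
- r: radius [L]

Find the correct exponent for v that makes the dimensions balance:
The exponent of v should be 2: F = mv^2/r

The LHS F has dimensions [L M T^-2]; v has dimensions [L T^-1].
As written, the RHS mv^4/r (exponent 4 on v) has dimensions [L^3 M T^-4], which does not match.
With exponent 2, the RHS mv^2/r has dimensions [L M T^-2], matching the LHS.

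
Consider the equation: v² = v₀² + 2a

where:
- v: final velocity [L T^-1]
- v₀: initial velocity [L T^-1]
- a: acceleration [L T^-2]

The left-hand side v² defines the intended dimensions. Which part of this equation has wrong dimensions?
The term 2a

Checking each RHS term against the LHS:
- v₀²: [L^2 T^-2] — matches v² [L^2 T^-2] ✓
- 2a: [L T^-2] — does NOT match v² [L^2 T^-2] ✗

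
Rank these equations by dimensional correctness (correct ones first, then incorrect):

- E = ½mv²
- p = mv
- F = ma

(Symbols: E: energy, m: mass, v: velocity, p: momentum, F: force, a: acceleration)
Dimensionally correct: E = ½mv², p = mv, F = ma
Dimensionally incorrect: none
Ordered (correct first, then incorrect): E = ½mv², p = mv, F = ma

- E = ½mv²: LHS [L^2 M T^-2], RHS [L^2 M T^-2] → correct ✓
- p = mv: LHS [L M T^-1], RHS [L M T^-1] → correct ✓
- F = ma: LHS [L M T^-2], RHS [L M T^-2] → correct ✓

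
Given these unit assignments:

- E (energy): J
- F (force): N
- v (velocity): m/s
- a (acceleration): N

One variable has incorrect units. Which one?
a

The variable a (acceleration) should have units m/s², not N.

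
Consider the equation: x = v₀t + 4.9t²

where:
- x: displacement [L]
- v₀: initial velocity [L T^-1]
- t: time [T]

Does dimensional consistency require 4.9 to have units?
Yes

x has dimensions [L], while t² alone has dimensions [T^2]. For the equation to balance, the factor 4.9 must carry dimensions [L T^-2] — it is a dimensional constant (a numerical value of a physical quantity with its units suppressed), not a pure number.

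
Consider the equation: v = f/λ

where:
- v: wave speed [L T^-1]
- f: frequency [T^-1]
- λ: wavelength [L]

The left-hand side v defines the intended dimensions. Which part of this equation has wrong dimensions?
The right-hand side term f/λ

v has dimensions [L T^-1], but f/λ has dimensions [L^-1 T^-1], so the term f/λ is dimensionally wrong for v.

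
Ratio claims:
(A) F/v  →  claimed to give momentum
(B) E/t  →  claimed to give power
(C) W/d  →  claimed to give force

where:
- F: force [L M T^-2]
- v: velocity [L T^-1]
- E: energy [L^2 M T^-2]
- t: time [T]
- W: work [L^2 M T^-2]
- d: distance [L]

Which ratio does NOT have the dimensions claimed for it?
(A) F/v does not give momentum

(A) F/v: [M T^-1] ≠ momentum [L M T^-1] ✗
(B) E/t: [L^2 M T^-3] = power [L^2 M T^-3] ✓
(C) W/d: [L M T^-2] = force [L M T^-2] ✓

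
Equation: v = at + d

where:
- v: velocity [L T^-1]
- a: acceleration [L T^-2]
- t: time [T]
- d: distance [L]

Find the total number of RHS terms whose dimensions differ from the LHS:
1

LHS v: [L T^-1]
- at: [L T^-1] ✓
- d: [L] ✗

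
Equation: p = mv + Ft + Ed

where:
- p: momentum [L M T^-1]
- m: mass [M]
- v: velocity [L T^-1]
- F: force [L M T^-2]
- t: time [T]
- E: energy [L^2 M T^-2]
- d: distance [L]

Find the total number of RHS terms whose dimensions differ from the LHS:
1

LHS p: [L M T^-1]
- mv: [L M T^-1] ✓
- Ft: [L M T^-1] ✓
- Ed: [L^3 M T^-2] ✗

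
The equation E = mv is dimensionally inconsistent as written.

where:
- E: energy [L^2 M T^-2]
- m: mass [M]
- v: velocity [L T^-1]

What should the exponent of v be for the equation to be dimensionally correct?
The exponent of v should be 2: E = mv^2

The LHS E has dimensions [L^2 M T^-2]; v has dimensions [L T^-1].
As written, the RHS mv (exponent 1 on v) has dimensions [L M T^-1], which does not match.
With exponent 2, the RHS mv^2 has dimensions [L^2 M T^-2], matching the LHS.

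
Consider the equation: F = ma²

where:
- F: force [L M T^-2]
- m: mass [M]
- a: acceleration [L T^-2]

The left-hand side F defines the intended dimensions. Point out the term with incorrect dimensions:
The right-hand side term ma²

F has dimensions [L M T^-2], but ma² has dimensions [L^2 M T^-4], so the term ma² is dimensionally wrong for F.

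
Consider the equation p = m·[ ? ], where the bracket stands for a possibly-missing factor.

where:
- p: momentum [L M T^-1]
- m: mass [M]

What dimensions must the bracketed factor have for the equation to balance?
[L T^-1] — velocity (e.g. v)

p has dimensions [L M T^-1]; m has dimensions [M].
The bracketed factor must supply [L M T^-1] / [M] = [L T^-1].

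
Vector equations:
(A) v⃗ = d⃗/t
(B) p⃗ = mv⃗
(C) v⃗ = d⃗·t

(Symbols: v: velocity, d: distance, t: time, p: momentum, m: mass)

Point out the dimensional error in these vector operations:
(C) v⃗ = d⃗·t

(A) v⃗ = d⃗/t: LHS [L T^-1], RHS [L T^-1] ✓ — displacement (vector) divided by time (scalar)
(B) p⃗ = mv⃗: LHS [L M T^-1], RHS [L M T^-1] ✓ — mass (scalar) times velocity (vector)
(C) v⃗ = d⃗·t: LHS [L T^-1], RHS [L T] ✗ — velocity is displacement per time; should be d⃗/t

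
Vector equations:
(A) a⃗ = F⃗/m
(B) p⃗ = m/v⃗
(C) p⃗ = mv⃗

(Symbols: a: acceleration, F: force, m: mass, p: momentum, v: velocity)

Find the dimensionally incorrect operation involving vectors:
(B) p⃗ = m/v⃗

(A) a⃗ = F⃗/m: LHS [L T^-2], RHS [L T^-2] ✓ — force (vector) divided by mass (scalar)
(B) p⃗ = m/v⃗: LHS [L M T^-1], RHS [L^-1 M T] ✗ — momentum is mass times velocity; should be mv⃗ (and division by a vector is undefined)
(C) p⃗ = mv⃗: LHS [L M T^-1], RHS [L M T^-1] ✓ — mass (scalar) times velocity (vector)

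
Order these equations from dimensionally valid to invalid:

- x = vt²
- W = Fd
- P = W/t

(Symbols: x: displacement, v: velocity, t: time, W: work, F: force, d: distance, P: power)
Dimensionally correct: W = Fd, P = W/t
Dimensionally incorrect: x = vt²
Ordered (correct first, then incorrect): W = Fd, P = W/t, x = vt²

- x = vt²: LHS [L], RHS [L T] → incorrect ✗
- W = Fd: LHS [L^2 M T^-2], RHS [L^2 M T^-2] → correct ✓
- P = W/t: LHS [L^2 M T^-3], RHS [L^2 M T^-3] → correct ✓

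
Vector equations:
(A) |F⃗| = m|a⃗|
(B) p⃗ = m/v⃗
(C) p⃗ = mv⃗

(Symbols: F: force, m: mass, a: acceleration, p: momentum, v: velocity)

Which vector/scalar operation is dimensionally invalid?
(B) p⃗ = m/v⃗

(A) |F⃗| = m|a⃗|: LHS [L M T^-2], RHS [L M T^-2] ✓ — magnitudes of vectors are scalars
(B) p⃗ = m/v⃗: LHS [L M T^-1], RHS [L^-1 M T] ✗ — momentum is mass times velocity; should be mv⃗ (and division by a vector is undefined)
(C) p⃗ = mv⃗: LHS [L M T^-1], RHS [L M T^-1] ✓ — mass (scalar) times velocity (vector)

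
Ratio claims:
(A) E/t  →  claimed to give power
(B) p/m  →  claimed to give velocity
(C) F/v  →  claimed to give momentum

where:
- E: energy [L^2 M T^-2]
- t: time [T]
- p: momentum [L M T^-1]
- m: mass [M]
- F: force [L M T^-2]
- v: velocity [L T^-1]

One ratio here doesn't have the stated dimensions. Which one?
(C) F/v does not give momentum

(A) E/t: [L^2 M T^-3] = power [L^2 M T^-3] ✓
(B) p/m: [L T^-1] = velocity [L T^-1] ✓
(C) F/v: [M T^-1] ≠ momentum [L M T^-1] ✗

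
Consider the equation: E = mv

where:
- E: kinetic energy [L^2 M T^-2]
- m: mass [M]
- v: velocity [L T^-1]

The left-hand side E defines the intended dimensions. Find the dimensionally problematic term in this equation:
The right-hand side term mv

E has dimensions [L^2 M T^-2], but mv has dimensions [L M T^-1], so the term mv is dimensionally wrong for E.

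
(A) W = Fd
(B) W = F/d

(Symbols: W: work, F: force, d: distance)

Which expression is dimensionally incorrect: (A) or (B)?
(B)

(A) W = Fd: LHS [L^2 M T^-2], RHS [L^2 M T^-2] ✓
(B) W = F/d: LHS [L^2 M T^-2], RHS [M T^-2] ✗

Expression (B) W = F/d is dimensionally incorrect.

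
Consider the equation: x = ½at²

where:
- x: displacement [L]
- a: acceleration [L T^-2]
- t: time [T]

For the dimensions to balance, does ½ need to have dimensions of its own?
No

x has dimensions [L] and at² already has dimensions [L], so the equation balances without ½ contributing any dimensions. ½ is a pure (dimensionless) number; changing or removing it would not affect dimensional consistency.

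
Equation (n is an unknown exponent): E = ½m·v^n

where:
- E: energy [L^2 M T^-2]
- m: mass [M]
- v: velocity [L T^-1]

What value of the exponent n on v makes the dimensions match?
n = 2

E has dimensions [L^2 M T^-2]; v has dimensions [L T^-1].
The rest of the RHS has dimensions [M], so v^n must supply [L^2 T^-2].
With n = 2: ½m·v^2 has dimensions [L^2 M T^-2], matching the LHS ✓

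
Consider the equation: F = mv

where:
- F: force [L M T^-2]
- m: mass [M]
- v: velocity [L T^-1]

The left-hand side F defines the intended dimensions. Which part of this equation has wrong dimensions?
The right-hand side term mv

F has dimensions [L M T^-2], but mv has dimensions [L M T^-1], so the term mv is dimensionally wrong for F.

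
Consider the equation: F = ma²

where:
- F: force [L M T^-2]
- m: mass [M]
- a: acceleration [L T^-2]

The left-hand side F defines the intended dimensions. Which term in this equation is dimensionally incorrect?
The right-hand side term ma²

F has dimensions [L M T^-2], but ma² has dimensions [L^2 M T^-4], so the term ma² is dimensionally wrong for F.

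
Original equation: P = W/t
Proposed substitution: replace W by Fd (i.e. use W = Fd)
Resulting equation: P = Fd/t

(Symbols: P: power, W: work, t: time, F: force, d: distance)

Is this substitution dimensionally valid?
Yes

[W] = [L^2 M T^-2] and [Fd] = [L^2 M T^-2]. These match, so the substitution replaces a quantity by one of the same dimensions and the result P = Fd/t has LHS [L^2 M T^-3] vs RHS [L^2 M T^-3] — still consistent.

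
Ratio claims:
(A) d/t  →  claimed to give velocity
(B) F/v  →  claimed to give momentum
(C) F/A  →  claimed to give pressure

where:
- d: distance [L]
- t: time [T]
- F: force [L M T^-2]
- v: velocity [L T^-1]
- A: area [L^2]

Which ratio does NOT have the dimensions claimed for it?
(B) F/v does not give momentum

(A) d/t: [L T^-1] = velocity [L T^-1] ✓
(B) F/v: [M T^-1] ≠ momentum [L M T^-1] ✗
(C) F/A: [L^-1 M T^-2] = pressure [L^-1 M T^-2] ✓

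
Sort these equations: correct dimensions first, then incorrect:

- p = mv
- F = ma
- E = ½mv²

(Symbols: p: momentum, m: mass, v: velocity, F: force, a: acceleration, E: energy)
Dimensionally correct: p = mv, F = ma, E = ½mv²
Dimensionally incorrect: none
Ordered (correct first, then incorrect): p = mv, F = ma, E = ½mv²

- p = mv: LHS [L M T^-1], RHS [L M T^-1] → correct ✓
- F = ma: LHS [L M T^-2], RHS [L M T^-2] → correct ✓
- E = ½mv²: LHS [L^2 M T^-2], RHS [L^2 M T^-2] → correct ✓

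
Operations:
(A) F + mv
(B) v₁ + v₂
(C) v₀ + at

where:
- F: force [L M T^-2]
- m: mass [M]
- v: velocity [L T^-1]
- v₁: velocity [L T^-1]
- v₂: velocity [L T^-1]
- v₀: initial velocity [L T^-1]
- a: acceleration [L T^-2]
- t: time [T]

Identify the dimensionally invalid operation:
(A) F + mv

(A) F + mv: F [L M T^-2] and mv [L M T^-1] — different dimensions cannot be added/subtracted ✗
(B) v₁ + v₂: v₁ [L T^-1] and v₂ [L T^-1] — same dimensions ✓
(C) v₀ + at: v₀ [L T^-1] and at [L T^-1] — same dimensions ✓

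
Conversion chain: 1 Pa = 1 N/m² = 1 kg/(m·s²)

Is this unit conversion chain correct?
The chain is correct (no errors).

Correct: Pascal is Newton per square meter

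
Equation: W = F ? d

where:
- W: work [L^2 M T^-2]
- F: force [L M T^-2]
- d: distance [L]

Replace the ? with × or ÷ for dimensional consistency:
multiplication (×): W = F × d

W [L^2 M T^-2]; F [L M T^-2]; d [L].
F × d → [L^2 M T^-2] ✓
F ÷ d → [M T^-2] ✗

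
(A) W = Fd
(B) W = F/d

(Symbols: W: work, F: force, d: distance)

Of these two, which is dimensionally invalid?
(B)

(A) W = Fd: LHS [L^2 M T^-2], RHS [L^2 M T^-2] ✓
(B) W = F/d: LHS [L^2 M T^-2], RHS [M T^-2] ✗

Expression (B) W = F/d is dimensionally incorrect.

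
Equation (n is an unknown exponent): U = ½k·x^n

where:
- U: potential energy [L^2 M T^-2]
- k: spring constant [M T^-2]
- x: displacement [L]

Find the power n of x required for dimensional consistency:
n = 2

U has dimensions [L^2 M T^-2]; x has dimensions [L].
The rest of the RHS has dimensions [M T^-2], so x^n must supply [L^2].
With n = 2: ½k·x^2 has dimensions [L^2 M T^-2], matching the LHS ✓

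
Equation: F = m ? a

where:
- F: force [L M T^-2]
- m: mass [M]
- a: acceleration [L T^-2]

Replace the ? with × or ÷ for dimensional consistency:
multiplication (×): F = m × a

F [L M T^-2]; m [M]; a [L T^-2].
m × a → [L M T^-2] ✓
m ÷ a → [L^-1 M T^2] ✗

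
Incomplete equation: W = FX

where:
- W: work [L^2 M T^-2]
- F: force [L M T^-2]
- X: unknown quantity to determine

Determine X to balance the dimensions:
X = d (distance), dimensions [L]

W has dimensions [L^2 M T^-2]; the rest of the RHS (F) has dimensions [L M T^-2].
So X must have dimensions [L] — X = d (distance).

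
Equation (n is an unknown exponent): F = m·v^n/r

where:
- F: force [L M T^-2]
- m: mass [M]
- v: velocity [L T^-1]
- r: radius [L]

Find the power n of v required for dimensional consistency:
n = 2

F has dimensions [L M T^-2]; v has dimensions [L T^-1].
The rest of the RHS has dimensions [L^-1 M], so v^n must supply [L^2 T^-2].
With n = 2: m·v^2/r has dimensions [L M T^-2], matching the LHS ✓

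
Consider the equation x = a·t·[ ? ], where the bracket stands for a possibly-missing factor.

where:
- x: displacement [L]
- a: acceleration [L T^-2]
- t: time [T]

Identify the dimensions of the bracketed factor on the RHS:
[T] — time (e.g. t)

x has dimensions [L]; a·t has dimensions [L T^-1].
The bracketed factor must supply [L] / [L T^-1] = [T].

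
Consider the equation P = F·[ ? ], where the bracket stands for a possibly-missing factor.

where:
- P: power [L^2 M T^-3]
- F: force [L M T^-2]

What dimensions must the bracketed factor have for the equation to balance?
[L T^-1] — velocity (e.g. v)

P has dimensions [L^2 M T^-3]; F has dimensions [L M T^-2].
The bracketed factor must supply [L^2 M T^-3] / [L M T^-2] = [L T^-1].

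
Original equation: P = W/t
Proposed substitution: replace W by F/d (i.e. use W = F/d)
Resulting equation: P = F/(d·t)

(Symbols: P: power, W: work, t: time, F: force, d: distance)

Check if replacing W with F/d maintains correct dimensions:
No

[W] = [L^2 M T^-2] and [F/d] = [M T^-2]. These differ, so the substitution replaces a quantity by one of different dimensions and the result P = F/(d·t) has LHS [L^2 M T^-3] vs RHS [M T^-3] — inconsistent.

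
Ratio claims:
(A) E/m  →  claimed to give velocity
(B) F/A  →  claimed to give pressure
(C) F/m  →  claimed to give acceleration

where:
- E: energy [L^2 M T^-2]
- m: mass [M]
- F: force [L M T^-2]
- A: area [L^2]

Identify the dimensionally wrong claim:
(A) E/m does not give velocity

(A) E/m: [L^2 T^-2] ≠ velocity [L T^-1] ✗
(B) F/A: [L^-1 M T^-2] = pressure [L^-1 M T^-2] ✓
(C) F/m: [L T^-2] = acceleration [L T^-2] ✓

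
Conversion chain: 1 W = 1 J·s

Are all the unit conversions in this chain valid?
The chain is incorrect (it contains an error).

Incorrect: Watt is J/s, not J·s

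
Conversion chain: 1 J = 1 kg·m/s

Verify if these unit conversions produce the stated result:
The chain is incorrect (it contains an error).

Incorrect: Joule is kg·m²/s², not kg·m/s (that is momentum)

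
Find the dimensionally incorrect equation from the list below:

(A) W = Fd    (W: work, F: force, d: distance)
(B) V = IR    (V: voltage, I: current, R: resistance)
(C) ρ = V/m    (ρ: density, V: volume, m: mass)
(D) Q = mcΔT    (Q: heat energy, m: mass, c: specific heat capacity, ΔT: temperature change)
(C) ρ = V/m

The equation (C) ρ = V/m is dimensionally incorrect.

LHS (ρ): [L^-3 M]
RHS (V/m): [L^3 M^-1] ✗

The dimensions do not match. The other three equations balance.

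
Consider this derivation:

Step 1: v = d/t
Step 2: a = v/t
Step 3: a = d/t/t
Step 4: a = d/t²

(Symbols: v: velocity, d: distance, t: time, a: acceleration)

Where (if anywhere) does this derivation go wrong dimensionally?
No step introduces an error — all steps are dimensionally consistent.

Step 1: v = d/t → LHS [L T^-1], RHS [L T^-1] ✓
Step 2: a = v/t → LHS [L T^-2], RHS [L T^-2] ✓
Step 3: a = d/t/t → LHS [L T^-2], RHS [L T^-2] ✓
Step 4: a = d/t² → LHS [L T^-2], RHS [L T^-2] ✓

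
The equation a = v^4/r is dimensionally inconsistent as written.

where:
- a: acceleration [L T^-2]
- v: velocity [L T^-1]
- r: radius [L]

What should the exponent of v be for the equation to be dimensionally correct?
The exponent of v should be 2: a = v^2/r

The LHS a has dimensions [L T^-2]; v has dimensions [L T^-1].
As written, the RHS v^4/r (exponent 4 on v) has dimensions [L^3 T^-4], which does not match.
With exponent 2, the RHS v^2/r has dimensions [L T^-2], matching the LHS.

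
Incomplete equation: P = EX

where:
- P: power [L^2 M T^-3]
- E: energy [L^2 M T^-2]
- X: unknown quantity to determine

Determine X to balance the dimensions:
X = f (inverse time / frequency (1/t)), dimensions [T^-1]

P has dimensions [L^2 M T^-3]; the rest of the RHS (E) has dimensions [L^2 M T^-2].
So X must have dimensions [T^-1] — X = f (inverse time / frequency (1/t)).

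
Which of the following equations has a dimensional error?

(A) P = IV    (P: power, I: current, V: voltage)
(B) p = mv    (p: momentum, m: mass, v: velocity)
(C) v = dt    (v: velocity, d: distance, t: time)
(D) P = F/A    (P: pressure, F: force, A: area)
(C) v = dt

The equation (C) v = dt is dimensionally incorrect.

LHS (v): [L T^-1]
RHS (dt): [L T] ✗

The dimensions do not match. The other three equations balance.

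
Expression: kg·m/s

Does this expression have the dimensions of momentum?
Yes

The expression kg·m/s has dimensions [L M T^-1], which is exactly momentum [L M T^-1].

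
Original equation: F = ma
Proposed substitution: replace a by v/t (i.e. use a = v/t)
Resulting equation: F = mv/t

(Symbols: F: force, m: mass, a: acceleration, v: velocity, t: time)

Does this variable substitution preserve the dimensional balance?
Yes

[a] = [L T^-2] and [v/t] = [L T^-2]. These match, so the substitution replaces a quantity by one of the same dimensions and the result F = mv/t has LHS [L M T^-2] vs RHS [L M T^-2] — still consistent.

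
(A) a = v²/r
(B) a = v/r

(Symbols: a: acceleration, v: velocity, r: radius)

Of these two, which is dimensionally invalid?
(B)

(A) a = v²/r: LHS [L T^-2], RHS [L T^-2] ✓
(B) a = v/r: LHS [L T^-2], RHS [T^-1] ✗

Expression (B) a = v/r is dimensionally incorrect.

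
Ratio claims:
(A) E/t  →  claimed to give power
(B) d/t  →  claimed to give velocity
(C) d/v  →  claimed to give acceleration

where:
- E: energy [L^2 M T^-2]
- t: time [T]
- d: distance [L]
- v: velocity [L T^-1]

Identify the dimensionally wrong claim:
(C) d/v does not give acceleration

(A) E/t: [L^2 M T^-3] = power [L^2 M T^-3] ✓
(B) d/t: [L T^-1] = velocity [L T^-1] ✓
(C) d/v: [T] ≠ acceleration [L T^-2] ✗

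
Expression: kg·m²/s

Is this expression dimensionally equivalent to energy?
No

The expression kg·m²/s has dimensions [L^2 M T^-1], but energy has dimensions [L^2 M T^-2].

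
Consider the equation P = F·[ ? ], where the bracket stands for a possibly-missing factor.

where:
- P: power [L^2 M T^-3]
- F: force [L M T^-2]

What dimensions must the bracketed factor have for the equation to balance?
[L T^-1] — velocity (e.g. v)

P has dimensions [L^2 M T^-3]; F has dimensions [L M T^-2].
The bracketed factor must supply [L^2 M T^-3] / [L M T^-2] = [L T^-1].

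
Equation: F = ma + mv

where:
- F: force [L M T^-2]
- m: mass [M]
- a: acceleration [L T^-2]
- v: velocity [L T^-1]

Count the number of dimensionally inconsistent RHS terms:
1

LHS F: [L M T^-2]
- ma: [L M T^-2] ✓
- mv: [L M T^-1] ✗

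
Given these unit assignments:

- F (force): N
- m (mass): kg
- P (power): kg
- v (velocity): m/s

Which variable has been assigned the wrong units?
P

The variable P (power) should have units W, not kg.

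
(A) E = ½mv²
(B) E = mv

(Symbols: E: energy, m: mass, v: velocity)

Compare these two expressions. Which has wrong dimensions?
(B)

(A) E = ½mv²: LHS [L^2 M T^-2], RHS [L^2 M T^-2] ✓
(B) E = mv: LHS [L^2 M T^-2], RHS [L M T^-1] ✗

Expression (B) E = mv is dimensionally incorrect.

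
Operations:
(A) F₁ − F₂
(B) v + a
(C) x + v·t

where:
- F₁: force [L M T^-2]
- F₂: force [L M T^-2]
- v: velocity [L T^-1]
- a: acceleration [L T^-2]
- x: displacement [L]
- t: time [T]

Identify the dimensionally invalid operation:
(B) v + a

(A) F₁ − F₂: F₁ [L M T^-2] and F₂ [L M T^-2] — same dimensions ✓
(B) v + a: v [L T^-1] and a [L T^-2] — different dimensions cannot be added/subtracted ✗
(C) x + v·t: x [L] and v·t [L] — same dimensions ✓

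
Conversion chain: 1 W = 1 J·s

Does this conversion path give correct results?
The chain is incorrect (it contains an error).

Incorrect: Watt is J/s, not J·s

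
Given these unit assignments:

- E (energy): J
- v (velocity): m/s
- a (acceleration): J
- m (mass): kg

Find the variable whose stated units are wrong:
a

The variable a (acceleration) should have units m/s², not J.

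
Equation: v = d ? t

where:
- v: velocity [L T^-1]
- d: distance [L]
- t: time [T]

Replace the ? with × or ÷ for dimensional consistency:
division (÷): v = d ÷ t

v [L T^-1]; d [L]; t [T].
d × t → [L T] ✗
d ÷ t → [L T^-1] ✓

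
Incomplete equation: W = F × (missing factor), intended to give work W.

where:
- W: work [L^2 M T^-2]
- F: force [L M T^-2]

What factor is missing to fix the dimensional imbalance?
d (distance), dimensions [L]

W has dimensions [L^2 M T^-2] and F has dimensions [L M T^-2].
The missing factor must have dimensions [L^2 M T^-2] / [L M T^-2] = [L], i.e. distance (d).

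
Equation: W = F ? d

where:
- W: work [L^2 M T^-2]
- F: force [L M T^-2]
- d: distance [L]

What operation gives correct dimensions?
multiplication (×): W = F × d

W [L^2 M T^-2]; F [L M T^-2]; d [L].
F × d → [L^2 M T^-2] ✓
F ÷ d → [M T^-2] ✗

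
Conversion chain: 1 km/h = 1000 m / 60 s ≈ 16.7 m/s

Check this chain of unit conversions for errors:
The chain is incorrect (it contains an error).

Incorrect: 1 h = 3600 s, not 60 s (1 km/h ≈ 0.278 m/s)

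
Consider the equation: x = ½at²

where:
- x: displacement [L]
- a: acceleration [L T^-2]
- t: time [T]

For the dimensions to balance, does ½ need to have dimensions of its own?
No

x has dimensions [L] and at² already has dimensions [L], so the equation balances without ½ contributing any dimensions. ½ is a pure (dimensionless) number; changing or removing it would not affect dimensional consistency.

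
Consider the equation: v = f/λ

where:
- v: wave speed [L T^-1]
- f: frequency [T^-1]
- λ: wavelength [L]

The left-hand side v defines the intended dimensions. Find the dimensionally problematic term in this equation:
The right-hand side term f/λ

v has dimensions [L T^-1], but f/λ has dimensions [L^-1 T^-1], so the term f/λ is dimensionally wrong for v.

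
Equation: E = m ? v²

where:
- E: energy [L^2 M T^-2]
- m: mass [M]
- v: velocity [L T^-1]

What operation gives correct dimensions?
multiplication (×): E = m × v²

E [L^2 M T^-2]; m [M]; v² [L^2 T^-2].
m × v² → [L^2 M T^-2] ✓
m ÷ v² → [L^-2 M T^2] ✗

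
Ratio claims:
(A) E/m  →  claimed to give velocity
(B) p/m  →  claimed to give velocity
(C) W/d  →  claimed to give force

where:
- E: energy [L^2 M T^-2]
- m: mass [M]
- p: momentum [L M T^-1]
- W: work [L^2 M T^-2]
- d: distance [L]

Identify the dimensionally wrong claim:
(A) E/m does not give velocity

(A) E/m: [L^2 T^-2] ≠ velocity [L T^-1] ✗
(B) p/m: [L T^-1] = velocity [L T^-1] ✓
(C) W/d: [L M T^-2] = force [L M T^-2] ✓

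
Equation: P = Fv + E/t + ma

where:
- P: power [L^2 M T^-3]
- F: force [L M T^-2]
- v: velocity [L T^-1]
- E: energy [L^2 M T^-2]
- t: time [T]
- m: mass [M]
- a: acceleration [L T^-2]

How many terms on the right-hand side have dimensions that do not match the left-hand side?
1

LHS P: [L^2 M T^-3]
- Fv: [L^2 M T^-3] ✓
- E/t: [L^2 M T^-3] ✓
- ma: [L M T^-2] ✗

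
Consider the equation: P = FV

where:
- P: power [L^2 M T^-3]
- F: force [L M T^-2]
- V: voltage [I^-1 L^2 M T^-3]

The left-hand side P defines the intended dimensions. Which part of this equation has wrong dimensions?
The right-hand side term FV

P has dimensions [L^2 M T^-3], but FV has dimensions [I^-1 L^3 M^2 T^-5], so the term FV is dimensionally wrong for P.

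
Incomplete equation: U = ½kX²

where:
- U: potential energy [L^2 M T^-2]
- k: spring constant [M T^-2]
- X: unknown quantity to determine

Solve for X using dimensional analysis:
X = x (displacement), dimensions [L]

U has dimensions [L^2 M T^-2]; the rest of the RHS (½k) has dimensions [M T^-2].
So X² must have dimensions [L^2], i.e. X has dimensions [L] — X = x (displacement).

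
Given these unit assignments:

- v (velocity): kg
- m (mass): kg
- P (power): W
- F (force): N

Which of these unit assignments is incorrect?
v

The variable v (velocity) should have units m/s, not kg.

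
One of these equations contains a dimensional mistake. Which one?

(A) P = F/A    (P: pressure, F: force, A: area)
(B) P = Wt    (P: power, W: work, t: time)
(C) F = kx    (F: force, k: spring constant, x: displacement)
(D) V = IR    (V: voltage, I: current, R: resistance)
(B) P = Wt

The equation (B) P = Wt is dimensionally incorrect.

LHS (P): [L^2 M T^-3]
RHS (Wt): [L^2 M T^-1] ✗

The dimensions do not match. The other three equations balance.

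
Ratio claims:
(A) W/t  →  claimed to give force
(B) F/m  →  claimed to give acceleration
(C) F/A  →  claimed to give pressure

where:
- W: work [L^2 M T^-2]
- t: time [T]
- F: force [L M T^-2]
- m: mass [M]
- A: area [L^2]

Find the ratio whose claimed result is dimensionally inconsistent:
(A) W/t does not give force

(A) W/t: [L^2 M T^-3] ≠ force [L M T^-2] ✗
(B) F/m: [L T^-2] = acceleration [L T^-2] ✓
(C) F/A: [L^-1 M T^-2] = pressure [L^-1 M T^-2] ✓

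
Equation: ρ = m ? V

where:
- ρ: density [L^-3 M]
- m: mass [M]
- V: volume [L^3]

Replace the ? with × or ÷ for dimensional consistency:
division (÷): ρ = m ÷ V

ρ [L^-3 M]; m [M]; V [L^3].
m × V → [L^3 M] ✗
m ÷ V → [L^-3 M] ✓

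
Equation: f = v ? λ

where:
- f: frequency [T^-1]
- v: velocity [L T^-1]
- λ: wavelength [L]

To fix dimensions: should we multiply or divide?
division (÷): f = v ÷ λ

f [T^-1]; v [L T^-1]; λ [L].
v × λ → [L^2 T^-1] ✗
v ÷ λ → [T^-1] ✓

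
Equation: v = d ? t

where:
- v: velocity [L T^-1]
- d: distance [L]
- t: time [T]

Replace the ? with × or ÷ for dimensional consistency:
division (÷): v = d ÷ t

v [L T^-1]; d [L]; t [T].
d × t → [L T] ✗
d ÷ t → [L T^-1] ✓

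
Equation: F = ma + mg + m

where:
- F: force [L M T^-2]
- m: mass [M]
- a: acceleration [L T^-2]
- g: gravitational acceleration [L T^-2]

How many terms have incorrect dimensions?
1

LHS F: [L M T^-2]
- ma: [L M T^-2] ✓
- mg: [L M T^-2] ✓
- m: [M] ✗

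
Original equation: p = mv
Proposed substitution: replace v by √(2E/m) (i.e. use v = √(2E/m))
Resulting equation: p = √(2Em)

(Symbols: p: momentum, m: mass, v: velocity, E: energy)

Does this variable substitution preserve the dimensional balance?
Yes

[v] = [L T^-1] and [√(2E/m)] = [L T^-1]. These match, so the substitution replaces a quantity by one of the same dimensions and the result p = √(2Em) has LHS [L M T^-1] vs RHS [L M T^-1] — still consistent.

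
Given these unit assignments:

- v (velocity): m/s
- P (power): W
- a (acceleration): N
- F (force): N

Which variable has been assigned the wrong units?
a

The variable a (acceleration) should have units m/s², not N.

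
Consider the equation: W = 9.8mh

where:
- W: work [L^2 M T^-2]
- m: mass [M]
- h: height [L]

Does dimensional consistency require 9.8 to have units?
Yes

W has dimensions [L^2 M T^-2], while mh alone has dimensions [L M]. For the equation to balance, the factor 9.8 must carry dimensions [L T^-2] — it is a dimensional constant (a numerical value of a physical quantity with its units suppressed), not a pure number.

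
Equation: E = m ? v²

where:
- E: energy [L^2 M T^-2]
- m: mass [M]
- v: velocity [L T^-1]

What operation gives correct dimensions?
multiplication (×): E = m × v²

E [L^2 M T^-2]; m [M]; v² [L^2 T^-2].
m × v² → [L^2 M T^-2] ✓
m ÷ v² → [L^-2 M T^2] ✗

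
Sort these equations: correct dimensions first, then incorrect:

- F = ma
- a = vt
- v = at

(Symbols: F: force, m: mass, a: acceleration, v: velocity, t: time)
Dimensionally correct: F = ma, v = at
Dimensionally incorrect: a = vt
Ordered (correct first, then incorrect): F = ma, v = at, a = vt

- F = ma: LHS [L M T^-2], RHS [L M T^-2] → correct ✓
- a = vt: LHS [L T^-2], RHS [L] → incorrect ✗
- v = at: LHS [L T^-1], RHS [L T^-1] → correct ✓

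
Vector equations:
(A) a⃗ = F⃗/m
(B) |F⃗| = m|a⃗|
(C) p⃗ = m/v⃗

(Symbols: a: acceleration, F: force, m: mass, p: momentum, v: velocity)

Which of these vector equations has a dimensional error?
(C) p⃗ = m/v⃗

(A) a⃗ = F⃗/m: LHS [L T^-2], RHS [L T^-2] ✓ — force (vector) divided by mass (scalar)
(B) |F⃗| = m|a⃗|: LHS [L M T^-2], RHS [L M T^-2] ✓ — magnitudes of vectors are scalars
(C) p⃗ = m/v⃗: LHS [L M T^-1], RHS [L^-1 M T] ✗ — momentum is mass times velocity; should be mv⃗ (and division by a vector is undefined)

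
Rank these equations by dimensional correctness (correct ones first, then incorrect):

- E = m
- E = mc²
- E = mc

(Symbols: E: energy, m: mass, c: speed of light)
Dimensionally correct: E = mc²
Dimensionally incorrect: E = m, E = mc
Ordered (correct first, then incorrect): E = mc², E = m, E = mc

- E = m: LHS [L^2 M T^-2], RHS [M] → incorrect ✗
- E = mc²: LHS [L^2 M T^-2], RHS [L^2 M T^-2] → correct ✓
- E = mc: LHS [L^2 M T^-2], RHS [L M T^-1] → incorrect ✗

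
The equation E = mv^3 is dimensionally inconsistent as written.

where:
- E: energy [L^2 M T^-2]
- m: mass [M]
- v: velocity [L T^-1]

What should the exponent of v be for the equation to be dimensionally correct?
The exponent of v should be 2: E = mv^2

The LHS E has dimensions [L^2 M T^-2]; v has dimensions [L T^-1].
As written, the RHS mv^3 (exponent 3 on v) has dimensions [L^3 M T^-3], which does not match.
With exponent 2, the RHS mv^2 has dimensions [L^2 M T^-2], matching the LHS.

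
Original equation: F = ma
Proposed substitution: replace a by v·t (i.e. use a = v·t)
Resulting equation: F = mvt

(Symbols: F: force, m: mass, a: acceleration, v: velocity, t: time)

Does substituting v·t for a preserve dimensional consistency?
No

[a] = [L T^-2] and [v·t] = [L]. These differ, so the substitution replaces a quantity by one of different dimensions and the result F = mvt has LHS [L M T^-2] vs RHS [L M] — inconsistent.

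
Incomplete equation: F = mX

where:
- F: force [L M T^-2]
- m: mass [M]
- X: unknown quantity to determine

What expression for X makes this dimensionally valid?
X = a (acceleration), dimensions [L T^-2]

F has dimensions [L M T^-2]; the rest of the RHS (m) has dimensions [M].
So X must have dimensions [L T^-2] — X = a (acceleration).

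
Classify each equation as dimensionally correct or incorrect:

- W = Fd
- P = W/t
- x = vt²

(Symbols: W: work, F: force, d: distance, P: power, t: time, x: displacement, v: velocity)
Dimensionally correct: W = Fd, P = W/t
Dimensionally incorrect: x = vt²
Ordered (correct first, then incorrect): W = Fd, P = W/t, x = vt²

- W = Fd: LHS [L^2 M T^-2], RHS [L^2 M T^-2] → correct ✓
- P = W/t: LHS [L^2 M T^-3], RHS [L^2 M T^-3] → correct ✓
- x = vt²: LHS [L], RHS [L T] → incorrect ✗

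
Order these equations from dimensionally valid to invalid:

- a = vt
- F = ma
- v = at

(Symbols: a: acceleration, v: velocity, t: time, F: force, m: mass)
Dimensionally correct: F = ma, v = at
Dimensionally incorrect: a = vt
Ordered (correct first, then incorrect): F = ma, v = at, a = vt

- a = vt: LHS [L T^-2], RHS [L] → incorrect ✗
- F = ma: LHS [L M T^-2], RHS [L M T^-2] → correct ✓
- v = at: LHS [L T^-1], RHS [L T^-1] → correct ✓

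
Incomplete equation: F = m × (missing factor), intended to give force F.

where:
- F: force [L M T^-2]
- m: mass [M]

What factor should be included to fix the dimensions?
a (acceleration), dimensions [L T^-2]

F has dimensions [L M T^-2] and m has dimensions [M].
The missing factor must have dimensions [L M T^-2] / [M] = [L T^-2], i.e. acceleration (a).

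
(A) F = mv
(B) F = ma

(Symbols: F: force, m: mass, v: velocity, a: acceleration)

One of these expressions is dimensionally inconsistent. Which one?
(A)

(A) F = mv: LHS [L M T^-2], RHS [L M T^-1] ✗
(B) F = ma: LHS [L M T^-2], RHS [L M T^-2] ✓

Expression (A) F = mv is dimensionally incorrect.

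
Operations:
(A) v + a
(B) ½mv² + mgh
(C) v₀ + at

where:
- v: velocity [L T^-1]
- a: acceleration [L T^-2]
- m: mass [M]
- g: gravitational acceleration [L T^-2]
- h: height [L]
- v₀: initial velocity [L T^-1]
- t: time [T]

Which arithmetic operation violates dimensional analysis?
(A) v + a

(A) v + a: v [L T^-1] and a [L T^-2] — different dimensions cannot be added/subtracted ✗
(B) ½mv² + mgh: ½mv² [L^2 M T^-2] and mgh [L^2 M T^-2] — same dimensions ✓
(C) v₀ + at: v₀ [L T^-1] and at [L T^-1] — same dimensions ✓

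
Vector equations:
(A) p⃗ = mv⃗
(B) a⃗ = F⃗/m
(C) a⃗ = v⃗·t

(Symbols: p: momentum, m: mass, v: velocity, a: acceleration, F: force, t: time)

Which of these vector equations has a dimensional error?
(C) a⃗ = v⃗·t

(A) p⃗ = mv⃗: LHS [L M T^-1], RHS [L M T^-1] ✓ — mass (scalar) times velocity (vector)
(B) a⃗ = F⃗/m: LHS [L T^-2], RHS [L T^-2] ✓ — force (vector) divided by mass (scalar)
(C) a⃗ = v⃗·t: LHS [L T^-2], RHS [L] ✗ — acceleration is velocity per time; should be v⃗/t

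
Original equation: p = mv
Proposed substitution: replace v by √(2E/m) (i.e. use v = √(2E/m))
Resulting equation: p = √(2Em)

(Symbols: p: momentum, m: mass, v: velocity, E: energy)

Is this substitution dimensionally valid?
Yes

[v] = [L T^-1] and [√(2E/m)] = [L T^-1]. These match, so the substitution replaces a quantity by one of the same dimensions and the result p = √(2Em) has LHS [L M T^-1] vs RHS [L M T^-1] — still consistent.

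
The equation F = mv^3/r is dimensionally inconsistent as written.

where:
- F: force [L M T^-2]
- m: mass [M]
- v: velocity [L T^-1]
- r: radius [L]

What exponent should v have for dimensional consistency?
The exponent of v should be 2: F = mv^2/r

The LHS F has dimensions [L M T^-2]; v has dimensions [L T^-1].
As written, the RHS mv^3/r (exponent 3 on v) has dimensions [L^2 M T^-3], which does not match.
With exponent 2, the RHS mv^2/r has dimensions [L M T^-2], matching the LHS.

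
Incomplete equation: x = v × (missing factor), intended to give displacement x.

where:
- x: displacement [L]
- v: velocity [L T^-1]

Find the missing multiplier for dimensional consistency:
t (time), dimensions [T]

x has dimensions [L] and v has dimensions [L T^-1].
The missing factor must have dimensions [L] / [L T^-1] = [T], i.e. time (t).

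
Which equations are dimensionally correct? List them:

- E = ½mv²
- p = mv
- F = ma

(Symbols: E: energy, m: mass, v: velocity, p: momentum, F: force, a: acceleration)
Dimensionally correct: E = ½mv², p = mv, F = ma
Dimensionally incorrect: none
Ordered (correct first, then incorrect): E = ½mv², p = mv, F = ma

- E = ½mv²: LHS [L^2 M T^-2], RHS [L^2 M T^-2] → correct ✓
- p = mv: LHS [L M T^-1], RHS [L M T^-1] → correct ✓
- F = ma: LHS [L M T^-2], RHS [L M T^-2] → correct ✓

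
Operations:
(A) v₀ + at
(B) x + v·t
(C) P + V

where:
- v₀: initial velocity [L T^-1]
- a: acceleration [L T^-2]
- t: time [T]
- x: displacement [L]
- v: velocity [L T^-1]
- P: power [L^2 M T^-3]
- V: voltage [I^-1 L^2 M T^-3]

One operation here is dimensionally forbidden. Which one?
(C) P + V

(A) v₀ + at: v₀ [L T^-1] and at [L T^-1] — same dimensions ✓
(B) x + v·t: x [L] and v·t [L] — same dimensions ✓
(C) P + V: P [L^2 M T^-3] and V [I^-1 L^2 M T^-3] — different dimensions cannot be added/subtracted ✗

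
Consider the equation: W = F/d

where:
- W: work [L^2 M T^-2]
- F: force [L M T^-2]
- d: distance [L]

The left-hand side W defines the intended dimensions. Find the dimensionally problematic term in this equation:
The right-hand side term F/d

W has dimensions [L^2 M T^-2], but F/d has dimensions [M T^-2], so the term F/d is dimensionally wrong for W.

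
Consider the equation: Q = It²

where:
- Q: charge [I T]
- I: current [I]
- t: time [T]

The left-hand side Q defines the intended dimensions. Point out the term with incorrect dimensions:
The right-hand side term It²

Q has dimensions [I T], but It² has dimensions [I T^2], so the term It² is dimensionally wrong for Q.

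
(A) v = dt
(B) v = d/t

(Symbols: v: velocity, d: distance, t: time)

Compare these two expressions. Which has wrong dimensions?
(A)

(A) v = dt: LHS [L T^-1], RHS [L T] ✗
(B) v = d/t: LHS [L T^-1], RHS [L T^-1] ✓

Expression (A) v = dt is dimensionally incorrect.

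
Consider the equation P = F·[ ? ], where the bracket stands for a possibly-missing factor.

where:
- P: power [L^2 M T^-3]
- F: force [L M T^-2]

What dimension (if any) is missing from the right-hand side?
[L T^-1] — velocity (e.g. v)

P has dimensions [L^2 M T^-3]; F has dimensions [L M T^-2].
The bracketed factor must supply [L^2 M T^-3] / [L M T^-2] = [L T^-1].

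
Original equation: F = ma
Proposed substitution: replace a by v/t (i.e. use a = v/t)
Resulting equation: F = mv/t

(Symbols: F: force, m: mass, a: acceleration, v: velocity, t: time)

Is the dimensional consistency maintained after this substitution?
Yes

[a] = [L T^-2] and [v/t] = [L T^-2]. These match, so the substitution replaces a quantity by one of the same dimensions and the result F = mv/t has LHS [L M T^-2] vs RHS [L M T^-2] — still consistent.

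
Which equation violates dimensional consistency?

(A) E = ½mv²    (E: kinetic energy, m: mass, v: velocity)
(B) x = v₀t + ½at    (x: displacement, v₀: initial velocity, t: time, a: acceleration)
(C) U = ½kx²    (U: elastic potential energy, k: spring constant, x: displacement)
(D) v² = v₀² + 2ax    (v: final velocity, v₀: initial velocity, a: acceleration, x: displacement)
(B) x = v₀t + ½at

The equation (B) x = v₀t + ½at is dimensionally incorrect.

LHS (x): [L]
RHS terms:
  - v₀t: [L] ✓
  - ½at: [L T^-1] ✗ (does not match LHS)

The dimensions do not match. The other three equations balance.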